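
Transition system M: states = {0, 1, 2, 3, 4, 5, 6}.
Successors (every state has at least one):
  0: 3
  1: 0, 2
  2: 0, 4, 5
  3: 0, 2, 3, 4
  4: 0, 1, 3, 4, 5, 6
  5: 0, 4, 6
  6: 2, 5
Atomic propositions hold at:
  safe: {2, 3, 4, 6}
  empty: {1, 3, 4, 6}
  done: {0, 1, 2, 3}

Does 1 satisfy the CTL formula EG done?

Yes

EG done: greatest fixpoint, start Z0 = {0, 1, 2, 3}, keep only states in Sat with some successor in Z. Already a fixed point.
Sat(EG done) = {0, 1, 2, 3}
1 ∈ Sat(EG done) = {0, 1, 2, 3}, so the formula holds at 1.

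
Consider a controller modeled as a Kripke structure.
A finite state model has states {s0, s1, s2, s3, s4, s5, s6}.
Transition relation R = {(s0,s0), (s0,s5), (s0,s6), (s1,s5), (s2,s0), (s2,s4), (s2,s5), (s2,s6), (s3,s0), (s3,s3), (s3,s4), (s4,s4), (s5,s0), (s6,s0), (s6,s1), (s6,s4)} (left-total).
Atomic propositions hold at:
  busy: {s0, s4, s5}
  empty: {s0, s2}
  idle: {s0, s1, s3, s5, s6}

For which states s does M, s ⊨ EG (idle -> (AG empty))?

AG empty: greatest fixpoint, start Z0 = {s0, s2}, keep only states in Sat with every successor in Z. Z1 = ∅; fixed.
Sat(AG empty) = ∅
Sat(idle -> (AG empty)) = {s2, s4}
EG (idle -> (AG empty)): greatest fixpoint, start Z0 = {s2, s4}, keep only states in Sat with some successor in Z. Already a fixed point.
Sat(EG (idle -> (AG empty))) = {s2, s4}

{s2, s4}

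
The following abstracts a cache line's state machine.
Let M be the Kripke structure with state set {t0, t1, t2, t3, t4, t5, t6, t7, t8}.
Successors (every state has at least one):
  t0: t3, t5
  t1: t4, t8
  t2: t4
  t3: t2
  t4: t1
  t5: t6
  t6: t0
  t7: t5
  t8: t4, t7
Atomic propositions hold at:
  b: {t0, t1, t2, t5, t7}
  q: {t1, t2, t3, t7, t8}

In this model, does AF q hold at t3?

AF q: least fixpoint, start Z0 = {t1, t2, t3, t7, t8}, add states with every successor in Z. Z1 = {t1, t2, t3, t4, t7, t8}; fixed.
Sat(AF q) = {t1, t2, t3, t4, t7, t8}
t3 ∈ Sat(AF q) = {t1, t2, t3, t4, t7, t8}, so the formula holds at t3.

Yes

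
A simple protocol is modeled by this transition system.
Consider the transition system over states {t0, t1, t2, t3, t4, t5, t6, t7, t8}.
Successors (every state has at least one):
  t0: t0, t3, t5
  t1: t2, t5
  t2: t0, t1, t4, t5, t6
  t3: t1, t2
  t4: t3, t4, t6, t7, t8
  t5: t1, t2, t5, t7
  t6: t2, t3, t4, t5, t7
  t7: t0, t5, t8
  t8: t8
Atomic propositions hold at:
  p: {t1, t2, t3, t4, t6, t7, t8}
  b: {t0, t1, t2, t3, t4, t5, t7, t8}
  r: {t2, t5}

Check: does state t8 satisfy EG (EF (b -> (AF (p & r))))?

No

Sat(p & r) = {t2}
AF (p & r): least fixpoint, start Z0 = {t2}, add states with every successor in Z. Already a fixed point.
Sat(AF (p & r)) = {t2}
Sat(b -> (AF (p & r))) = {t2, t6}
EF (b -> (AF (p & r))): least fixpoint, start Z0 = {t2, t6}, add states with some successor in Z. Z1 = {t1, t2, t3, t4, t5, t6}; Z2 = {t0, t1, t2, t3, t4, t5, t6, t7}; fixed.
Sat(EF (b -> (AF (p & r)))) = {t0, t1, t2, t3, t4, t5, t6, t7}
EG (EF (b -> (AF (p & r)))): greatest fixpoint, start Z0 = {t0, t1, t2, t3, t4, t5, t6, t7}, keep only states in Sat with some successor in Z. Already a fixed point.
Sat(EG (EF (b -> (AF (p & r))))) = {t0, t1, t2, t3, t4, t5, t6, t7}
t8 ∉ Sat(EG (EF (b -> (AF (p & r))))) = {t0, t1, t2, t3, t4, t5, t6, t7}, so the formula does not hold at t8.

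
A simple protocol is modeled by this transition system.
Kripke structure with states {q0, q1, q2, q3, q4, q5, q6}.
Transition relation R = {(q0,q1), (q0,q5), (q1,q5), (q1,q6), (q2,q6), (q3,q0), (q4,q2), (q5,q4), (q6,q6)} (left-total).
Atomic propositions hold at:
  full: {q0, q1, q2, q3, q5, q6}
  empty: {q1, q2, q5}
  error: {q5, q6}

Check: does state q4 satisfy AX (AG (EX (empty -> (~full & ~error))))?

Yes

Sat(~full) = {q4}
Sat(~error) = {q0, q1, q2, q3, q4}
Sat(~full & ~error) = {q4}
Sat(empty -> (~full & ~error)) = {q0, q3, q4, q6}
Sat(EX (empty -> (~full & ~error))) = {s : some successor in {q0, q3, q4, q6}} = {q1, q2, q3, q5, q6}
AG (EX (empty -> (~full & ~error))): greatest fixpoint, start Z0 = {q1, q2, q3, q5, q6}, keep only states in Sat with every successor in Z. Z1 = {q1, q2, q6}; Z2 = {q2, q6}; fixed.
Sat(AG (EX (empty -> (~full & ~error)))) = {q2, q6}
Sat(AX (AG (EX (empty -> (~full & ~error))))) = {s : every successor in {q2, q6}} = {q2, q4, q6}
q4 ∈ Sat(AX (AG (EX (empty -> (~full & ~error))))) = {q2, q4, q6}, so the formula holds at q4.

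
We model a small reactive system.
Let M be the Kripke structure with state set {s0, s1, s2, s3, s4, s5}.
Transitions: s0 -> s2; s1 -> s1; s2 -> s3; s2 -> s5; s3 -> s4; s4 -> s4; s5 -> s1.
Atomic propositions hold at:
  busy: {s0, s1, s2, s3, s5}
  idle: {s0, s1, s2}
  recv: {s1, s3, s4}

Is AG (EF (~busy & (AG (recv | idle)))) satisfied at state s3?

Sat(~busy) = {s4}
Sat(recv | idle) = {s0, s1, s2, s3, s4}
AG (recv | idle): greatest fixpoint, start Z0 = {s0, s1, s2, s3, s4}, keep only states in Sat with every successor in Z. Z1 = {s0, s1, s3, s4}; Z2 = {s1, s3, s4}; fixed.
Sat(AG (recv | idle)) = {s1, s3, s4}
Sat(~busy & (AG (recv | idle))) = {s4}
EF (~busy & (AG (recv | idle))): least fixpoint, start Z0 = {s4}, add states with some successor in Z. Z1 = {s3, s4}; Z2 = {s2, s3, s4}; Z3 = {s0, s2, s3, s4}; fixed.
Sat(EF (~busy & (AG (recv | idle)))) = {s0, s2, s3, s4}
AG (EF (~busy & (AG (recv | idle)))): greatest fixpoint, start Z0 = {s0, s2, s3, s4}, keep only states in Sat with every successor in Z. Z1 = {s0, s3, s4}; Z2 = {s3, s4}; fixed.
Sat(AG (EF (~busy & (AG (recv | idle))))) = {s3, s4}
s3 ∈ Sat(AG (EF (~busy & (AG (recv | idle))))) = {s3, s4}, so the formula holds at s3.

Yes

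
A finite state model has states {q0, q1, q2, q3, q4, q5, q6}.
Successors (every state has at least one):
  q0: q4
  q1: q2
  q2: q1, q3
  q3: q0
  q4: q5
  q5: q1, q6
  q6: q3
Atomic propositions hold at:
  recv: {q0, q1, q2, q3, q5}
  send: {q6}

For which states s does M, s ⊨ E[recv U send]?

E[recv U send]: least fixpoint, start Z0 = Sat(send) = {q6}, add states in Sat(recv) with some successor in Z. Z1 = {q5, q6}; fixed.
Sat(E[recv U send]) = {q5, q6}

{q5, q6}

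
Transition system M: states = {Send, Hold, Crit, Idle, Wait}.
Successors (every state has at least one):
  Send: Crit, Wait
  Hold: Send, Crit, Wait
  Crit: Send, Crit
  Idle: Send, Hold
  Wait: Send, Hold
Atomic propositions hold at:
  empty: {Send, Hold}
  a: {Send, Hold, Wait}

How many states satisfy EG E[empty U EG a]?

EG a: greatest fixpoint, start Z0 = {Send, Hold, Wait}, keep only states in Sat with some successor in Z. Already a fixed point.
Sat(EG a) = {Send, Hold, Wait}
E[empty U EG a]: least fixpoint, start Z0 = Sat(EG a) = {Send, Hold, Wait}, add states in Sat(empty) with some successor in Z. Already a fixed point.
Sat(E[empty U EG a]) = {Send, Hold, Wait}
EG E[empty U EG a]: greatest fixpoint, start Z0 = {Send, Hold, Wait}, keep only states in Sat with some successor in Z. Already a fixed point.
Sat(EG E[empty U EG a]) = {Send, Hold, Wait}
|Sat(EG E[empty U EG a])| = |{Send, Hold, Wait}| = 3.

3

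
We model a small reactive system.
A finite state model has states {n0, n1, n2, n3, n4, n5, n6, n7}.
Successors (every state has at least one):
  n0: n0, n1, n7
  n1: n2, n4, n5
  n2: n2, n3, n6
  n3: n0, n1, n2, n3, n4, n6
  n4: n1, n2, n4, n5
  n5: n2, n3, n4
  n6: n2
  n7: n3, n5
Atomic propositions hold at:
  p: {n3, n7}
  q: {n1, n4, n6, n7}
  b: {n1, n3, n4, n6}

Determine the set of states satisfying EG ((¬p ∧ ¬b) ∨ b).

{n0, n1, n2, n3, n4, n5, n6}

Sat(¬p) = {n0, n1, n2, n4, n5, n6}
Sat(¬b) = {n0, n2, n5, n7}
Sat(¬p ∧ ¬b) = {n0, n2, n5}
Sat((¬p ∧ ¬b) ∨ b) = {n0, n1, n2, n3, n4, n5, n6}
EG ((¬p ∧ ¬b) ∨ b): greatest fixpoint, start Z0 = {n0, n1, n2, n3, n4, n5, n6}, keep only states in Sat with some successor in Z. Already a fixed point.
Sat(EG ((¬p ∧ ¬b) ∨ b)) = {n0, n1, n2, n3, n4, n5, n6}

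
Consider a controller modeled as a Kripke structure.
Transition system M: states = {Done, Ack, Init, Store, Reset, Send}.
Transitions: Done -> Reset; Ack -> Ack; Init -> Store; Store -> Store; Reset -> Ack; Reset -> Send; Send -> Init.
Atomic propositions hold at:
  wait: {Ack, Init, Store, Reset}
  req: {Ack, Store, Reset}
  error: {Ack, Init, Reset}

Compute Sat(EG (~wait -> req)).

{Ack, Init, Store, Reset}

Sat(~wait) = {Done, Send}
Sat(~wait -> req) = {Ack, Init, Store, Reset}
EG (~wait -> req): greatest fixpoint, start Z0 = {Ack, Init, Store, Reset}, keep only states in Sat with some successor in Z. Already a fixed point.
Sat(EG (~wait -> req)) = {Ack, Init, Store, Reset}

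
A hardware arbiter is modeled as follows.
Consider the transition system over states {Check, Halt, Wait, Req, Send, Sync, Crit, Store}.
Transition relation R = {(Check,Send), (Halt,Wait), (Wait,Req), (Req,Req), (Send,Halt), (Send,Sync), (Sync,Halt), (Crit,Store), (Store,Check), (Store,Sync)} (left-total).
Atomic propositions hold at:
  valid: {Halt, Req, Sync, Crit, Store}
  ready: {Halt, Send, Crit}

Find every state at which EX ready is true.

{Check, Send, Sync}

Sat(EX ready) = {s : some successor in {Halt, Send, Crit}} = {Check, Send, Sync}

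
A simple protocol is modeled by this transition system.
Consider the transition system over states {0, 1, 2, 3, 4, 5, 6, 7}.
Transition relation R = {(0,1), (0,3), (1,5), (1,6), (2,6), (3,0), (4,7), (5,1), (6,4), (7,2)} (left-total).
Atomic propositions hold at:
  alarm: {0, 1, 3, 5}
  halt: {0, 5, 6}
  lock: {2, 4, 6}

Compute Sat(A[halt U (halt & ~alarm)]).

{6}

Sat(~alarm) = {2, 4, 6, 7}
Sat(halt & ~alarm) = {6}
A[halt U (halt & ~alarm)]: least fixpoint, start Z0 = Sat((halt & ~alarm)) = {6}, add states in Sat(halt) with every successor in Z. Already a fixed point.
Sat(A[halt U (halt & ~alarm)]) = {6}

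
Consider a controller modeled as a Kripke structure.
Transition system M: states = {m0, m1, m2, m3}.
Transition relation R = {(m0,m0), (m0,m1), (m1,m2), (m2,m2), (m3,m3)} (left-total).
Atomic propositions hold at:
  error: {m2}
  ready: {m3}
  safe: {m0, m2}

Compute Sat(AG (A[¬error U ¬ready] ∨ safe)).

{m0, m1, m2}

Sat(¬error) = {m0, m1, m3}
Sat(¬ready) = {m0, m1, m2}
A[¬error U ¬ready]: least fixpoint, start Z0 = Sat(¬ready) = {m0, m1, m2}, add states in Sat(¬error) with every successor in Z. Already a fixed point.
Sat(A[¬error U ¬ready]) = {m0, m1, m2}
Sat(A[¬error U ¬ready] ∨ safe) = {m0, m1, m2}
AG (A[¬error U ¬ready] ∨ safe): greatest fixpoint, start Z0 = {m0, m1, m2}, keep only states in Sat with every successor in Z. Already a fixed point.
Sat(AG (A[¬error U ¬ready] ∨ safe)) = {m0, m1, m2}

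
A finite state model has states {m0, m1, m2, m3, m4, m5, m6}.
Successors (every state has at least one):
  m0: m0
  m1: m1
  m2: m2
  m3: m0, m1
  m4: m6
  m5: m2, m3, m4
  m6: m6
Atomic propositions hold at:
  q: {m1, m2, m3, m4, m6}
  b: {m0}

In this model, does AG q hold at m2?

AG q: greatest fixpoint, start Z0 = {m1, m2, m3, m4, m6}, keep only states in Sat with every successor in Z. Z1 = {m1, m2, m4, m6}; fixed.
Sat(AG q) = {m1, m2, m4, m6}
m2 ∈ Sat(AG q) = {m1, m2, m4, m6}, so the formula holds at m2.

Yes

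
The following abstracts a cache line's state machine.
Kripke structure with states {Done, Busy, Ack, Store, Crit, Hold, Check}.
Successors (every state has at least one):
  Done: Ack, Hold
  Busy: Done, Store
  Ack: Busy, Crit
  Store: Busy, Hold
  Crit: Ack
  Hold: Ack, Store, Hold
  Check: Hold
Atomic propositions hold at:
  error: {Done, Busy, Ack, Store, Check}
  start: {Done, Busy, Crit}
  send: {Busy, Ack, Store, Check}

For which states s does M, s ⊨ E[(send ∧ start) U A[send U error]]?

Sat(send ∧ start) = {Busy}
A[send U error]: least fixpoint, start Z0 = Sat(error) = {Done, Busy, Ack, Store, Check}, add states in Sat(send) with every successor in Z. Already a fixed point.
Sat(A[send U error]) = {Done, Busy, Ack, Store, Check}
E[(send ∧ start) U A[send U error]]: least fixpoint, start Z0 = Sat(A[send U error]) = {Done, Busy, Ack, Store, Check}, add states in Sat(send ∧ start) with some successor in Z. Already a fixed point.
Sat(E[(send ∧ start) U A[send U error]]) = {Done, Busy, Ack, Store, Check}

{Done, Busy, Ack, Store, Check}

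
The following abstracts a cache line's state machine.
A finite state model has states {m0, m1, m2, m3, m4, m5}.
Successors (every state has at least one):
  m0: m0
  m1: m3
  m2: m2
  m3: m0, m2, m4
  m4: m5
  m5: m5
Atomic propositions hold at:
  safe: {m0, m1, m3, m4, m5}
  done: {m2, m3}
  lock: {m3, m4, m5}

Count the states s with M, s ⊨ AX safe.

4

Sat(AX safe) = {s : every successor in {m0, m1, m3, m4, m5}} = {m0, m1, m4, m5}
|Sat(AX safe)| = |{m0, m1, m4, m5}| = 4.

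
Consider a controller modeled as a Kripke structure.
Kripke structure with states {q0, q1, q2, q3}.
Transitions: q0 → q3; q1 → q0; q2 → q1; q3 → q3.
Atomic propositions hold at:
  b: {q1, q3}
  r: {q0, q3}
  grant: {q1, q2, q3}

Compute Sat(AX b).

{q0, q2, q3}

Sat(AX b) = {s : every successor in {q1, q3}} = {q0, q2, q3}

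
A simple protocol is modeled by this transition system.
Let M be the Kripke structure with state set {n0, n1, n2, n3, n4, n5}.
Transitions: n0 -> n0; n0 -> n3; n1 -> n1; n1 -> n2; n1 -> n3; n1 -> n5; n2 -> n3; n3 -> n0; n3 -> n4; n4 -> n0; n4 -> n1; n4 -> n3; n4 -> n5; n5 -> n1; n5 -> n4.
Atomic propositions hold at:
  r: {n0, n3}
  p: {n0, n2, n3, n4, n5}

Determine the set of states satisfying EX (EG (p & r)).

Sat(p & r) = {n0, n3}
EG (p & r): greatest fixpoint, start Z0 = {n0, n3}, keep only states in Sat with some successor in Z. Already a fixed point.
Sat(EG (p & r)) = {n0, n3}
Sat(EX (EG (p & r))) = {s : some successor in {n0, n3}} = {n0, n1, n2, n3, n4}

{n0, n1, n2, n3, n4}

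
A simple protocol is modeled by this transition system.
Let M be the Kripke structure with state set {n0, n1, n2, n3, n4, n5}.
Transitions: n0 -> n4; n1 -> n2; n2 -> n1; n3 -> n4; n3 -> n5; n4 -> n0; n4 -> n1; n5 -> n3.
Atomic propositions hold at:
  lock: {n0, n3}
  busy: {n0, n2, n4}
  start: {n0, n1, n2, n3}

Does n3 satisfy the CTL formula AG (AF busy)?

No

AF busy: least fixpoint, start Z0 = {n0, n2, n4}, add states with every successor in Z. Z1 = {n0, n1, n2, n4}; fixed.
Sat(AF busy) = {n0, n1, n2, n4}
AG (AF busy): greatest fixpoint, start Z0 = {n0, n1, n2, n4}, keep only states in Sat with every successor in Z. Already a fixed point.
Sat(AG (AF busy)) = {n0, n1, n2, n4}
n3 ∉ Sat(AG (AF busy)) = {n0, n1, n2, n4}, so the formula does not hold at n3.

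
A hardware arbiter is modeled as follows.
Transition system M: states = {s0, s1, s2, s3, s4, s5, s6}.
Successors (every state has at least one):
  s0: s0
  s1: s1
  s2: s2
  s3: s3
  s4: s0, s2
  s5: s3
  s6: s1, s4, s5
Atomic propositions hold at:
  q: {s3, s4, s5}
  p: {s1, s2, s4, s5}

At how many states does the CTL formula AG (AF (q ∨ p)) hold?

Sat(q ∨ p) = {s1, s2, s3, s4, s5}
AF (q ∨ p): least fixpoint, start Z0 = {s1, s2, s3, s4, s5}, add states with every successor in Z. Z1 = {s1, s2, s3, s4, s5, s6}; fixed.
Sat(AF (q ∨ p)) = {s1, s2, s3, s4, s5, s6}
AG (AF (q ∨ p)): greatest fixpoint, start Z0 = {s1, s2, s3, s4, s5, s6}, keep only states in Sat with every successor in Z. Z1 = {s1, s2, s3, s5, s6}; Z2 = {s1, s2, s3, s5}; fixed.
Sat(AG (AF (q ∨ p))) = {s1, s2, s3, s5}
|Sat(AG (AF (q ∨ p)))| = |{s1, s2, s3, s5}| = 4.

4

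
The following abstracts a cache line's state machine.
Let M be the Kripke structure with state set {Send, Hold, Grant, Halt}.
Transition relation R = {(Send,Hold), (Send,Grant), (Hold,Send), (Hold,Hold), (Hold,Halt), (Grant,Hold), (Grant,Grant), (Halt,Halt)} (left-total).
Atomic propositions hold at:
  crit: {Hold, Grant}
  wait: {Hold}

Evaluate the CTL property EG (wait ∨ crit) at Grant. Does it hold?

Yes

Sat(wait ∨ crit) = {Hold, Grant}
EG (wait ∨ crit): greatest fixpoint, start Z0 = {Hold, Grant}, keep only states in Sat with some successor in Z. Already a fixed point.
Sat(EG (wait ∨ crit)) = {Hold, Grant}
Grant ∈ Sat(EG (wait ∨ crit)) = {Hold, Grant}, so the formula holds at Grant.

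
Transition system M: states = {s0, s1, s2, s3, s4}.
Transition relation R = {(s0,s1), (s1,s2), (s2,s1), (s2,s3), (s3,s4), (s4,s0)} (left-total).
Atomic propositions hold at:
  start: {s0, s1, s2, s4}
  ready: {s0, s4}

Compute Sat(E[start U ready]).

{s0, s4}

E[start U ready]: least fixpoint, start Z0 = Sat(ready) = {s0, s4}, add states in Sat(start) with some successor in Z. Already a fixed point.
Sat(E[start U ready]) = {s0, s4}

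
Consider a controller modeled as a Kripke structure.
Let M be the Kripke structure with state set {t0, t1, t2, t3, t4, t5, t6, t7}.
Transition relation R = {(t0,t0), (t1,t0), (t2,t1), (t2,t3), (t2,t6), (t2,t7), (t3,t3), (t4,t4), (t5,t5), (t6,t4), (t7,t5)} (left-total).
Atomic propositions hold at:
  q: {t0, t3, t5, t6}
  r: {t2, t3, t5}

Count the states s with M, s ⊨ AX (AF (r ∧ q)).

3

Sat(r ∧ q) = {t3, t5}
AF (r ∧ q): least fixpoint, start Z0 = {t3, t5}, add states with every successor in Z. Z1 = {t3, t5, t7}; fixed.
Sat(AF (r ∧ q)) = {t3, t5, t7}
Sat(AX (AF (r ∧ q))) = {s : every successor in {t3, t5, t7}} = {t3, t5, t7}
|Sat(AX (AF (r ∧ q)))| = |{t3, t5, t7}| = 3.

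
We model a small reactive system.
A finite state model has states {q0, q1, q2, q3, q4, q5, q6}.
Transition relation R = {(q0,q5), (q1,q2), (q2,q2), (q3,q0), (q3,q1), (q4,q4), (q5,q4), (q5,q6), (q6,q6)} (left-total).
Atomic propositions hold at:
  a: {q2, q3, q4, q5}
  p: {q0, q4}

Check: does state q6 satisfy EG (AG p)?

AG p: greatest fixpoint, start Z0 = {q0, q4}, keep only states in Sat with every successor in Z. Z1 = {q4}; fixed.
Sat(AG p) = {q4}
EG (AG p): greatest fixpoint, start Z0 = {q4}, keep only states in Sat with some successor in Z. Already a fixed point.
Sat(EG (AG p)) = {q4}
q6 ∉ Sat(EG (AG p)) = {q4}, so the formula does not hold at q6.

No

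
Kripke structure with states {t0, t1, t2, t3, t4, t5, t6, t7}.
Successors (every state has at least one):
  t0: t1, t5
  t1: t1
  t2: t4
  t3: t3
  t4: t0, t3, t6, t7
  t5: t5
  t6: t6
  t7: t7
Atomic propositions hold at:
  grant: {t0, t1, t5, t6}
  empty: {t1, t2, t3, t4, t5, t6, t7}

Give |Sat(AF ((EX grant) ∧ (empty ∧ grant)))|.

Sat(EX grant) = {s : some successor in {t0, t1, t5, t6}} = {t0, t1, t4, t5, t6}
Sat(empty ∧ grant) = {t1, t5, t6}
Sat((EX grant) ∧ (empty ∧ grant)) = {t1, t5, t6}
AF ((EX grant) ∧ (empty ∧ grant)): least fixpoint, start Z0 = {t1, t5, t6}, add states with every successor in Z. Z1 = {t0, t1, t5, t6}; fixed.
Sat(AF ((EX grant) ∧ (empty ∧ grant))) = {t0, t1, t5, t6}
|Sat(AF ((EX grant) ∧ (empty ∧ grant)))| = |{t0, t1, t5, t6}| = 4.

4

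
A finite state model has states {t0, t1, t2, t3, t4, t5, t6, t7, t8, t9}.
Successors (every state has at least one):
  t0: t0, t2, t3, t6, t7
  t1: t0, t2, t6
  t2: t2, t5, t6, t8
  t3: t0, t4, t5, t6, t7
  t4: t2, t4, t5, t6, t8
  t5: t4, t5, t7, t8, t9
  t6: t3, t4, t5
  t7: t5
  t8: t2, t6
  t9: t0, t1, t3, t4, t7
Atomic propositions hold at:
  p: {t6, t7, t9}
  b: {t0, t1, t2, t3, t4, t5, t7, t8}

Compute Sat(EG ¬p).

Sat(¬p) = {t0, t1, t2, t3, t4, t5, t8}
EG ¬p: greatest fixpoint, start Z0 = {t0, t1, t2, t3, t4, t5, t8}, keep only states in Sat with some successor in Z. Already a fixed point.
Sat(EG ¬p) = {t0, t1, t2, t3, t4, t5, t8}

{t0, t1, t2, t3, t4, t5, t8}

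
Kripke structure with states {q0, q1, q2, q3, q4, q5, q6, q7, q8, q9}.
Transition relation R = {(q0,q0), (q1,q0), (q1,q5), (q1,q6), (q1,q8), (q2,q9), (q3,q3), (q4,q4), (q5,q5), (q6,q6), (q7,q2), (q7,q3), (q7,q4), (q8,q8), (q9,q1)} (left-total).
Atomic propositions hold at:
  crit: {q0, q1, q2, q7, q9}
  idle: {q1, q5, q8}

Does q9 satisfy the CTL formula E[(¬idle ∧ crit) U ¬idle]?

Yes

Sat(¬idle) = {q0, q2, q3, q4, q6, q7, q9}
Sat(¬idle ∧ crit) = {q0, q2, q7, q9}
E[(¬idle ∧ crit) U ¬idle]: least fixpoint, start Z0 = Sat(¬idle) = {q0, q2, q3, q4, q6, q7, q9}, add states in Sat(¬idle ∧ crit) with some successor in Z. Already a fixed point.
Sat(E[(¬idle ∧ crit) U ¬idle]) = {q0, q2, q3, q4, q6, q7, q9}
q9 ∈ Sat(E[(¬idle ∧ crit) U ¬idle]) = {q0, q2, q3, q4, q6, q7, q9}, so the formula holds at q9.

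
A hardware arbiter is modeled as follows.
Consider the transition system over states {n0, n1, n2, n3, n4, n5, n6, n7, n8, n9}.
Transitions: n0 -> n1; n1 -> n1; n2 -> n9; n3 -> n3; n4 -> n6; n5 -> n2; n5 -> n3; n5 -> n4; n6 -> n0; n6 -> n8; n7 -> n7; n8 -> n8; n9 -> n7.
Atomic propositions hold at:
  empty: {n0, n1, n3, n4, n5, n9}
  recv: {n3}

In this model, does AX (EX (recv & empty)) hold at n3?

Yes

Sat(recv & empty) = {n3}
Sat(EX (recv & empty)) = {s : some successor in {n3}} = {n3, n5}
Sat(AX (EX (recv & empty))) = {s : every successor in {n3, n5}} = {n3}
n3 ∈ Sat(AX (EX (recv & empty))) = {n3}, so the formula holds at n3.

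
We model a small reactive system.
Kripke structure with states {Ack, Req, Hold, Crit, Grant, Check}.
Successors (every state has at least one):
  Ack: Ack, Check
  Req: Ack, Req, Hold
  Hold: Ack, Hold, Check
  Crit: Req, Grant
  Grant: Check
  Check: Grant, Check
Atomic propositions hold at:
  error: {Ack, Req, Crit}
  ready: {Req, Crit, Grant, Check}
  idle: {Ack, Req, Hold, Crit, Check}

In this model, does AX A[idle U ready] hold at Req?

A[idle U ready]: least fixpoint, start Z0 = Sat(ready) = {Req, Crit, Grant, Check}, add states in Sat(idle) with every successor in Z. Already a fixed point.
Sat(A[idle U ready]) = {Req, Crit, Grant, Check}
Sat(AX A[idle U ready]) = {s : every successor in {Req, Crit, Grant, Check}} = {Crit, Grant, Check}
Req ∉ Sat(AX A[idle U ready]) = {Crit, Grant, Check}, so the formula does not hold at Req.

No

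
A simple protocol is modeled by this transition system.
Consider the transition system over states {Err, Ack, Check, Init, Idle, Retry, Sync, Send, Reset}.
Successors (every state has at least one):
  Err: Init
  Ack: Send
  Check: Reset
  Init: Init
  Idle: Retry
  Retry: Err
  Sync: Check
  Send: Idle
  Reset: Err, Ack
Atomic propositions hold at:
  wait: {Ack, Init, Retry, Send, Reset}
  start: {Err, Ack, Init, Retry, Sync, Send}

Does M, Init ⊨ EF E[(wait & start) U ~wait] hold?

Sat(wait & start) = {Ack, Init, Retry, Send}
Sat(~wait) = {Err, Check, Idle, Sync}
E[(wait & start) U ~wait]: least fixpoint, start Z0 = Sat(~wait) = {Err, Check, Idle, Sync}, add states in Sat(wait & start) with some successor in Z. Z1 = {Err, Check, Idle, Retry, Sync, Send}; Z2 = {Err, Ack, Check, Idle, Retry, Sync, Send}; fixed.
Sat(E[(wait & start) U ~wait]) = {Err, Ack, Check, Idle, Retry, Sync, Send}
EF E[(wait & start) U ~wait]: least fixpoint, start Z0 = {Err, Ack, Check, Idle, Retry, Sync, Send}, add states with some successor in Z. Z1 = {Err, Ack, Check, Idle, Retry, Sync, Send, Reset}; fixed.
Sat(EF E[(wait & start) U ~wait]) = {Err, Ack, Check, Idle, Retry, Sync, Send, Reset}
Init ∉ Sat(EF E[(wait & start) U ~wait]) = {Err, Ack, Check, Idle, Retry, Sync, Send, Reset}, so the formula does not hold at Init.

No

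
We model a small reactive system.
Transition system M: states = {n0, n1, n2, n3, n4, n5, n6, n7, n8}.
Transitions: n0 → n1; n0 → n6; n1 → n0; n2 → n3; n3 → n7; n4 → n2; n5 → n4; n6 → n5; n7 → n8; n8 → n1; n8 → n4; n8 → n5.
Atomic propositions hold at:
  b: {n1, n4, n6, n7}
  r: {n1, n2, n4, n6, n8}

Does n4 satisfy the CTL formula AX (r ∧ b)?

Sat(r ∧ b) = {n1, n4, n6}
Sat(AX (r ∧ b)) = {s : every successor in {n1, n4, n6}} = {n0, n5}
n4 ∉ Sat(AX (r ∧ b)) = {n0, n5}, so the formula does not hold at n4.

No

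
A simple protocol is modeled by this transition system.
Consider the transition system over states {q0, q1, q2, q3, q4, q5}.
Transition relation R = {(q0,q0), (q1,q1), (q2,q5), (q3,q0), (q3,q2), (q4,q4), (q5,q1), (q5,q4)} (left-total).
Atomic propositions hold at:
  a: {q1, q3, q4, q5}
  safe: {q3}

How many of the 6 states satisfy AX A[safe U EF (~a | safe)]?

Sat(~a) = {q0, q2}
Sat(~a | safe) = {q0, q2, q3}
EF (~a | safe): least fixpoint, start Z0 = {q0, q2, q3}, add states with some successor in Z. Already a fixed point.
Sat(EF (~a | safe)) = {q0, q2, q3}
A[safe U EF (~a | safe)]: least fixpoint, start Z0 = Sat(EF (~a | safe)) = {q0, q2, q3}, add states in Sat(safe) with every successor in Z. Already a fixed point.
Sat(A[safe U EF (~a | safe)]) = {q0, q2, q3}
Sat(AX A[safe U EF (~a | safe)]) = {s : every successor in {q0, q2, q3}} = {q0, q3}
|Sat(AX A[safe U EF (~a | safe)])| = |{q0, q3}| = 2.

2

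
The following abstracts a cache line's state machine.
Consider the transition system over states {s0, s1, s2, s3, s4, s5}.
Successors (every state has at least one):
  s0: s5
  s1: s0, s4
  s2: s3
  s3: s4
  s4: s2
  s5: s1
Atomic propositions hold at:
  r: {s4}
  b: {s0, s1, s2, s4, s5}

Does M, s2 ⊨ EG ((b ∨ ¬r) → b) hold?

Sat(¬r) = {s0, s1, s2, s3, s5}
Sat(b ∨ ¬r) = {s0, s1, s2, s3, s4, s5}
Sat((b ∨ ¬r) → b) = {s0, s1, s2, s4, s5}
EG ((b ∨ ¬r) → b): greatest fixpoint, start Z0 = {s0, s1, s2, s4, s5}, keep only states in Sat with some successor in Z. Z1 = {s0, s1, s4, s5}; Z2 = {s0, s1, s5}; fixed.
Sat(EG ((b ∨ ¬r) → b)) = {s0, s1, s5}
s2 ∉ Sat(EG ((b ∨ ¬r) → b)) = {s0, s1, s5}, so the formula does not hold at s2.

No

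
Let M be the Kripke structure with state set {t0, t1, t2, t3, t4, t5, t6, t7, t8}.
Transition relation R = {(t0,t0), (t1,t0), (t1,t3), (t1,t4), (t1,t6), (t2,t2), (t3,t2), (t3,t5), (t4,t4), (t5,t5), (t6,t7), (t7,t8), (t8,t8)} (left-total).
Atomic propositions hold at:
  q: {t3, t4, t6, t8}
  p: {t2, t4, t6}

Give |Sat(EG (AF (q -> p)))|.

Sat(q -> p) = {t0, t1, t2, t4, t5, t6, t7}
AF (q -> p): least fixpoint, start Z0 = {t0, t1, t2, t4, t5, t6, t7}, add states with every successor in Z. Z1 = {t0, t1, t2, t3, t4, t5, t6, t7}; fixed.
Sat(AF (q -> p)) = {t0, t1, t2, t3, t4, t5, t6, t7}
EG (AF (q -> p)): greatest fixpoint, start Z0 = {t0, t1, t2, t3, t4, t5, t6, t7}, keep only states in Sat with some successor in Z. Z1 = {t0, t1, t2, t3, t4, t5, t6}; Z2 = {t0, t1, t2, t3, t4, t5}; fixed.
Sat(EG (AF (q -> p))) = {t0, t1, t2, t3, t4, t5}
|Sat(EG (AF (q -> p)))| = |{t0, t1, t2, t3, t4, t5}| = 6.

6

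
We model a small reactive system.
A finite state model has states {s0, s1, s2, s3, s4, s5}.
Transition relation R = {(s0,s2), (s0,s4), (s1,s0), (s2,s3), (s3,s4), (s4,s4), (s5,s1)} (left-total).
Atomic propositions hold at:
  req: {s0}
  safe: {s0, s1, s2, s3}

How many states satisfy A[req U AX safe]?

3

Sat(AX safe) = {s : every successor in {s0, s1, s2, s3}} = {s1, s2, s5}
A[req U AX safe]: least fixpoint, start Z0 = Sat(AX safe) = {s1, s2, s5}, add states in Sat(req) with every successor in Z. Already a fixed point.
Sat(A[req U AX safe]) = {s1, s2, s5}
|Sat(A[req U AX safe])| = |{s1, s2, s5}| = 3.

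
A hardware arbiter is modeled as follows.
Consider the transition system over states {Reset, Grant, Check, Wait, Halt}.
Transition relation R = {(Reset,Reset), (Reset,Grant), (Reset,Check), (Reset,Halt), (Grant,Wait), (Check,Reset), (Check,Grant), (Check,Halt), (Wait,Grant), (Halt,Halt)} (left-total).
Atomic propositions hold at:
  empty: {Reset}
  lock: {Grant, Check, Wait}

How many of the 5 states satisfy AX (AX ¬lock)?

1

Sat(¬lock) = {Reset, Halt}
Sat(AX ¬lock) = {s : every successor in {Reset, Halt}} = {Halt}
Sat(AX (AX ¬lock)) = {s : every successor in {Halt}} = {Halt}
|Sat(AX (AX ¬lock))| = |{Halt}| = 1.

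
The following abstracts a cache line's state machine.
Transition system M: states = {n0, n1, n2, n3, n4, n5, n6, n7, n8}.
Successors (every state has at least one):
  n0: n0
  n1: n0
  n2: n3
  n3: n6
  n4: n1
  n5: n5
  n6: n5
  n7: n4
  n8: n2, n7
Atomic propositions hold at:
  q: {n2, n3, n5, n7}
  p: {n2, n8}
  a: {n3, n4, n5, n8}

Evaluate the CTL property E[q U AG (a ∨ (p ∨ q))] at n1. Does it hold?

No

Sat(p ∨ q) = {n2, n3, n5, n7, n8}
Sat(a ∨ (p ∨ q)) = {n2, n3, n4, n5, n7, n8}
AG (a ∨ (p ∨ q)): greatest fixpoint, start Z0 = {n2, n3, n4, n5, n7, n8}, keep only states in Sat with every successor in Z. Z1 = {n2, n5, n7, n8}; Z2 = {n5, n8}; Z3 = {n5}; fixed.
Sat(AG (a ∨ (p ∨ q))) = {n5}
E[q U AG (a ∨ (p ∨ q))]: least fixpoint, start Z0 = Sat(AG (a ∨ (p ∨ q))) = {n5}, add states in Sat(q) with some successor in Z. Already a fixed point.
Sat(E[q U AG (a ∨ (p ∨ q))]) = {n5}
n1 ∉ Sat(E[q U AG (a ∨ (p ∨ q))]) = {n5}, so the formula does not hold at n1.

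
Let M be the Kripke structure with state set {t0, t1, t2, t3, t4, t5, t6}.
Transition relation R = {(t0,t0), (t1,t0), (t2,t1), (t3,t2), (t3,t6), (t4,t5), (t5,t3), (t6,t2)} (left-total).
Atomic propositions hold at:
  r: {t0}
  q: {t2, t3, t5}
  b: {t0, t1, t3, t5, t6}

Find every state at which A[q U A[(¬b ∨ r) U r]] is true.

{t0}

Sat(¬b) = {t2, t4}
Sat(¬b ∨ r) = {t0, t2, t4}
A[(¬b ∨ r) U r]: least fixpoint, start Z0 = Sat(r) = {t0}, add states in Sat(¬b ∨ r) with every successor in Z. Already a fixed point.
Sat(A[(¬b ∨ r) U r]) = {t0}
A[q U A[(¬b ∨ r) U r]]: least fixpoint, start Z0 = Sat(A[(¬b ∨ r) U r]) = {t0}, add states in Sat(q) with every successor in Z. Already a fixed point.
Sat(A[q U A[(¬b ∨ r) U r]]) = {t0}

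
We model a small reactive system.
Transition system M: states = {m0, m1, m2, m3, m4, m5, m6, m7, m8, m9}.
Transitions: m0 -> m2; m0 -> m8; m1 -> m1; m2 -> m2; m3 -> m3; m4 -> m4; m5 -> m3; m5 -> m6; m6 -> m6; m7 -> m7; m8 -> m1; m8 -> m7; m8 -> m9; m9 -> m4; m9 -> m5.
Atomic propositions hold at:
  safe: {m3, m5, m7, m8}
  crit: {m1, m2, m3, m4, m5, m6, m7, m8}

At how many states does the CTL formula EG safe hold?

EG safe: greatest fixpoint, start Z0 = {m3, m5, m7, m8}, keep only states in Sat with some successor in Z. Already a fixed point.
Sat(EG safe) = {m3, m5, m7, m8}
|Sat(EG safe)| = |{m3, m5, m7, m8}| = 4.

4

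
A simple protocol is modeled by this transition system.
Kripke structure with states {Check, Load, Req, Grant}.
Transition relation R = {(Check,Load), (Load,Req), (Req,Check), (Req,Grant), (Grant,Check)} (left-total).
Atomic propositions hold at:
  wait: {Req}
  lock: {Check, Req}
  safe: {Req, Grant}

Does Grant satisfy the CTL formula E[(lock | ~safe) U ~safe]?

No

Sat(~safe) = {Check, Load}
Sat(lock | ~safe) = {Check, Load, Req}
E[(lock | ~safe) U ~safe]: least fixpoint, start Z0 = Sat(~safe) = {Check, Load}, add states in Sat(lock | ~safe) with some successor in Z. Z1 = {Check, Load, Req}; fixed.
Sat(E[(lock | ~safe) U ~safe]) = {Check, Load, Req}
Grant ∉ Sat(E[(lock | ~safe) U ~safe]) = {Check, Load, Req}, so the formula does not hold at Grant.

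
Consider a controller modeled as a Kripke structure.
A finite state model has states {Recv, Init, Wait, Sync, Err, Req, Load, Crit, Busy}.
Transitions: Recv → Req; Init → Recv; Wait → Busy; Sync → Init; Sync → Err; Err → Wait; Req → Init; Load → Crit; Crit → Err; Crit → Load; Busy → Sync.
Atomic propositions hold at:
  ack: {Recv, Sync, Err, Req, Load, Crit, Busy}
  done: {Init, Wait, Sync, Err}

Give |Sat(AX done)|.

4

Sat(AX done) = {s : every successor in {Init, Wait, Sync, Err}} = {Sync, Err, Req, Busy}
|Sat(AX done)| = |{Sync, Err, Req, Busy}| = 4.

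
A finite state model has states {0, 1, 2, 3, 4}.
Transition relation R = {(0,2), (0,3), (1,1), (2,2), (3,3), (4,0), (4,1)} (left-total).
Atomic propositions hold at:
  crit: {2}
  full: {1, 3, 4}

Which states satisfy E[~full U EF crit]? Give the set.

{0, 2, 4}

Sat(~full) = {0, 2}
EF crit: least fixpoint, start Z0 = {2}, add states with some successor in Z. Z1 = {0, 2}; Z2 = {0, 2, 4}; fixed.
Sat(EF crit) = {0, 2, 4}
E[~full U EF crit]: least fixpoint, start Z0 = Sat(EF crit) = {0, 2, 4}, add states in Sat(~full) with some successor in Z. Already a fixed point.
Sat(E[~full U EF crit]) = {0, 2, 4}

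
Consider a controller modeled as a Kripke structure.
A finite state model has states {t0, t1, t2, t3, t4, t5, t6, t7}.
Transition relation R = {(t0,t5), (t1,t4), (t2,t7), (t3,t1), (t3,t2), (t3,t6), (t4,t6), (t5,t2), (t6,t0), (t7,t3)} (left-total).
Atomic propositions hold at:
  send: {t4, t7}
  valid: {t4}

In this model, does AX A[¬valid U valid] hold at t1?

Sat(¬valid) = {t0, t1, t2, t3, t5, t6, t7}
A[¬valid U valid]: least fixpoint, start Z0 = Sat(valid) = {t4}, add states in Sat(¬valid) with every successor in Z. Z1 = {t1, t4}; fixed.
Sat(A[¬valid U valid]) = {t1, t4}
Sat(AX A[¬valid U valid]) = {s : every successor in {t1, t4}} = {t1}
t1 ∈ Sat(AX A[¬valid U valid]) = {t1}, so the formula holds at t1.

Yes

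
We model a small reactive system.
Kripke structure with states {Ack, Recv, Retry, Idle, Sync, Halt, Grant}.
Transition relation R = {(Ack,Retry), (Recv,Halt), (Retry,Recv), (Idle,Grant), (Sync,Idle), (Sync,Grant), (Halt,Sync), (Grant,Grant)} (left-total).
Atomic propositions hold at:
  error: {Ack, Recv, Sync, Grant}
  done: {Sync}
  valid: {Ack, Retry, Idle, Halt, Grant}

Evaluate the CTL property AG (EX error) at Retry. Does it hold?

Sat(EX error) = {s : some successor in {Ack, Recv, Sync, Grant}} = {Retry, Idle, Sync, Halt, Grant}
AG (EX error): greatest fixpoint, start Z0 = {Retry, Idle, Sync, Halt, Grant}, keep only states in Sat with every successor in Z. Z1 = {Idle, Sync, Halt, Grant}; fixed.
Sat(AG (EX error)) = {Idle, Sync, Halt, Grant}
Retry ∉ Sat(AG (EX error)) = {Idle, Sync, Halt, Grant}, so the formula does not hold at Retry.

No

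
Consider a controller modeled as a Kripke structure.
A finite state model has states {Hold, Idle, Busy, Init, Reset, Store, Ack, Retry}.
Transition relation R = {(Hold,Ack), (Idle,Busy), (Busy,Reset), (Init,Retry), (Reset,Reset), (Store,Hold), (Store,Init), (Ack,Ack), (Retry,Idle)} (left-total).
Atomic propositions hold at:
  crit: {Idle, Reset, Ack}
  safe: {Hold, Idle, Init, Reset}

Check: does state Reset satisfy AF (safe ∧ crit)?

Sat(safe ∧ crit) = {Idle, Reset}
AF (safe ∧ crit): least fixpoint, start Z0 = {Idle, Reset}, add states with every successor in Z. Z1 = {Idle, Busy, Reset, Retry}; Z2 = {Idle, Busy, Init, Reset, Retry}; fixed.
Sat(AF (safe ∧ crit)) = {Idle, Busy, Init, Reset, Retry}
Reset ∈ Sat(AF (safe ∧ crit)) = {Idle, Busy, Init, Reset, Retry}, so the formula holds at Reset.

Yes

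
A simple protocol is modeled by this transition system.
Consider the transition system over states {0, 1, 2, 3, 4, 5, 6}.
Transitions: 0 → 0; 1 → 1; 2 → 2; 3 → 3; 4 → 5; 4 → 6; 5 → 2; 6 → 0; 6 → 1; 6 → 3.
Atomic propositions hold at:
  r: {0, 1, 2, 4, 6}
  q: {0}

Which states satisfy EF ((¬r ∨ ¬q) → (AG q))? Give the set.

Sat(¬r) = {3, 5}
Sat(¬q) = {1, 2, 3, 4, 5, 6}
Sat(¬r ∨ ¬q) = {1, 2, 3, 4, 5, 6}
AG q: greatest fixpoint, start Z0 = {0}, keep only states in Sat with every successor in Z. Already a fixed point.
Sat(AG q) = {0}
Sat((¬r ∨ ¬q) → (AG q)) = {0}
EF ((¬r ∨ ¬q) → (AG q)): least fixpoint, start Z0 = {0}, add states with some successor in Z. Z1 = {0, 6}; Z2 = {0, 4, 6}; fixed.
Sat(EF ((¬r ∨ ¬q) → (AG q))) = {0, 4, 6}

{0, 4, 6}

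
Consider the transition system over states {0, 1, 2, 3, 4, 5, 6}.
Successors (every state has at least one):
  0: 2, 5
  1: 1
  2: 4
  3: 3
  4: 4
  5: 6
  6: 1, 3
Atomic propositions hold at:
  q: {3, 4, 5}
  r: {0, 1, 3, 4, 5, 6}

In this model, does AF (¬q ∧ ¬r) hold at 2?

Sat(¬q) = {0, 1, 2, 6}
Sat(¬r) = {2}
Sat(¬q ∧ ¬r) = {2}
AF (¬q ∧ ¬r): least fixpoint, start Z0 = {2}, add states with every successor in Z. Already a fixed point.
Sat(AF (¬q ∧ ¬r)) = {2}
2 ∈ Sat(AF (¬q ∧ ¬r)) = {2}, so the formula holds at 2.

Yes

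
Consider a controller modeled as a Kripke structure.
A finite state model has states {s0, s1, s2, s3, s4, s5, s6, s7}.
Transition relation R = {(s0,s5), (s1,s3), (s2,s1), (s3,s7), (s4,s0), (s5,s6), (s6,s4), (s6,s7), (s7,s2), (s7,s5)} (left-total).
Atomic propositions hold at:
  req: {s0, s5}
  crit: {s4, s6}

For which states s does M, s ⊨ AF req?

AF req: least fixpoint, start Z0 = {s0, s5}, add states with every successor in Z. Z1 = {s0, s4, s5}; fixed.
Sat(AF req) = {s0, s4, s5}

{s0, s4, s5}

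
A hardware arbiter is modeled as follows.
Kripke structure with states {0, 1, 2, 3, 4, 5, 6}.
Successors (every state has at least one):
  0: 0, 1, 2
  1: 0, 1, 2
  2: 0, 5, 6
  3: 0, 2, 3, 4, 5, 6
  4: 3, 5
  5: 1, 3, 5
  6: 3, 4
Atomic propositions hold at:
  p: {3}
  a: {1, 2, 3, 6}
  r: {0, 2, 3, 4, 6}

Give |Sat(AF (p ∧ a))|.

Sat(p ∧ a) = {3}
AF (p ∧ a): least fixpoint, start Z0 = {3}, add states with every successor in Z. Already a fixed point.
Sat(AF (p ∧ a)) = {3}
|Sat(AF (p ∧ a))| = |{3}| = 1.

1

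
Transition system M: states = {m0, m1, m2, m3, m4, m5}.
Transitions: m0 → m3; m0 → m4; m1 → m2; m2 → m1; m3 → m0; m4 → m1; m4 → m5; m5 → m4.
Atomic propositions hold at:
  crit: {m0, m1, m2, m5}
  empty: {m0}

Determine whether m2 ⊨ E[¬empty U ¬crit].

No

Sat(¬empty) = {m1, m2, m3, m4, m5}
Sat(¬crit) = {m3, m4}
E[¬empty U ¬crit]: least fixpoint, start Z0 = Sat(¬crit) = {m3, m4}, add states in Sat(¬empty) with some successor in Z. Z1 = {m3, m4, m5}; fixed.
Sat(E[¬empty U ¬crit]) = {m3, m4, m5}
m2 ∉ Sat(E[¬empty U ¬crit]) = {m3, m4, m5}, so the formula does not hold at m2.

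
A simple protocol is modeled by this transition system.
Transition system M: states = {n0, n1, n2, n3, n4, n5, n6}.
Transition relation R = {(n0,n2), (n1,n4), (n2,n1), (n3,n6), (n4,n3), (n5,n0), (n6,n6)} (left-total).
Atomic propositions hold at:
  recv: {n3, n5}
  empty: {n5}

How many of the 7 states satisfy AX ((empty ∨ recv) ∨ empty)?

Sat(empty ∨ recv) = {n3, n5}
Sat((empty ∨ recv) ∨ empty) = {n3, n5}
Sat(AX ((empty ∨ recv) ∨ empty)) = {s : every successor in {n3, n5}} = {n4}
|Sat(AX ((empty ∨ recv) ∨ empty))| = |{n4}| = 1.

1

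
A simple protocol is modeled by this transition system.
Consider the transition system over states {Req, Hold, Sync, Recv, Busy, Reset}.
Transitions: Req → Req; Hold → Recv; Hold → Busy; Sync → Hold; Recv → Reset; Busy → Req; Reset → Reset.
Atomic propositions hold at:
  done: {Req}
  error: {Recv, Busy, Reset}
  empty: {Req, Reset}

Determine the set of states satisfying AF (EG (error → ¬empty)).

{Req, Hold, Sync, Busy}

Sat(¬empty) = {Hold, Sync, Recv, Busy}
Sat(error → ¬empty) = {Req, Hold, Sync, Recv, Busy}
EG (error → ¬empty): greatest fixpoint, start Z0 = {Req, Hold, Sync, Recv, Busy}, keep only states in Sat with some successor in Z. Z1 = {Req, Hold, Sync, Busy}; fixed.
Sat(EG (error → ¬empty)) = {Req, Hold, Sync, Busy}
AF (EG (error → ¬empty)): least fixpoint, start Z0 = {Req, Hold, Sync, Busy}, add states with every successor in Z. Already a fixed point.
Sat(AF (EG (error → ¬empty))) = {Req, Hold, Sync, Busy}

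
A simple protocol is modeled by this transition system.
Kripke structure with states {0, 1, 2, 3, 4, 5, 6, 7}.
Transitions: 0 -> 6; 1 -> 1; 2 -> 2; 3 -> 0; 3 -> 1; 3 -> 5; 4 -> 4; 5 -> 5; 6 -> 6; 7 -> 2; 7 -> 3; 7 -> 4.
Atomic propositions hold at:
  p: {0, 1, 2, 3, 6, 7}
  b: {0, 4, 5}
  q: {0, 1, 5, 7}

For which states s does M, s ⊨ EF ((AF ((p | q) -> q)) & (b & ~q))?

Sat(p | q) = {0, 1, 2, 3, 5, 6, 7}
Sat((p | q) -> q) = {0, 1, 4, 5, 7}
AF ((p | q) -> q): least fixpoint, start Z0 = {0, 1, 4, 5, 7}, add states with every successor in Z. Z1 = {0, 1, 3, 4, 5, 7}; fixed.
Sat(AF ((p | q) -> q)) = {0, 1, 3, 4, 5, 7}
Sat(~q) = {2, 3, 4, 6}
Sat(b & ~q) = {4}
Sat((AF ((p | q) -> q)) & (b & ~q)) = {4}
EF ((AF ((p | q) -> q)) & (b & ~q)): least fixpoint, start Z0 = {4}, add states with some successor in Z. Z1 = {4, 7}; fixed.
Sat(EF ((AF ((p | q) -> q)) & (b & ~q))) = {4, 7}

{4, 7}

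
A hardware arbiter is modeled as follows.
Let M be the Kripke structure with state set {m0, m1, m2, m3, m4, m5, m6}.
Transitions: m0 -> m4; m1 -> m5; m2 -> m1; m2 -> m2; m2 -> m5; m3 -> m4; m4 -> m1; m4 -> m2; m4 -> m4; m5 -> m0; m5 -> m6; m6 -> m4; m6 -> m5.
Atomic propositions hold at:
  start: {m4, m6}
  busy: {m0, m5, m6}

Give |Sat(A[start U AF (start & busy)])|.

1

Sat(start & busy) = {m6}
AF (start & busy): least fixpoint, start Z0 = {m6}, add states with every successor in Z. Already a fixed point.
Sat(AF (start & busy)) = {m6}
A[start U AF (start & busy)]: least fixpoint, start Z0 = Sat(AF (start & busy)) = {m6}, add states in Sat(start) with every successor in Z. Already a fixed point.
Sat(A[start U AF (start & busy)]) = {m6}
|Sat(A[start U AF (start & busy)])| = |{m6}| = 1.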